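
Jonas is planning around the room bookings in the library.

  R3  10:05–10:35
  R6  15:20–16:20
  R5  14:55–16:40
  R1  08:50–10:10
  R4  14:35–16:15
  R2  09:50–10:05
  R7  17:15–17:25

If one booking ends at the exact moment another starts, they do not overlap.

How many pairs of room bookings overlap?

Sorted by start: R1, R2, R3, R4, R5, R6, R7.
R2 starts before R1 ends → R1 and R2 overlap.
R3 starts before R1 ends → R1 and R3 overlap.
R4 starts after R1 ends, so R1 has no further overlaps.
R3 starts exactly when R2 ends (back-to-back, no overlap), so R2 has no further overlaps.
R4 starts after R3 ends, so R3 has no further overlaps.
R5 starts before R4 ends → R4 and R5 overlap.
R6 starts before R4 ends → R4 and R6 overlap.
R7 starts after R4 ends.
R6 starts before R5 ends → R5 and R6 overlap.
R7 starts after R5 ends.
R7 starts after R6 ends.
Overlapping pairs: R1 & R2, R1 & R3, R4 & R5, R4 & R6, R5 & R6 — 5 in total.

5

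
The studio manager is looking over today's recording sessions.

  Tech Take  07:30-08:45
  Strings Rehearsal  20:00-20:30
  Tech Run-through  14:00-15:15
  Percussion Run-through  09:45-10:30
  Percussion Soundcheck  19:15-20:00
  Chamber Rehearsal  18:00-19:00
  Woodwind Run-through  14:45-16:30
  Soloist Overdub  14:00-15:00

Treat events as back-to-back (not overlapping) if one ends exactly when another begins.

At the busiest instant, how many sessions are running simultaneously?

3

Walk through starts and ends in time order (an end at T is processed before a start at T):
07:30 start Tech Take → 1
08:45 end Tech Take → 0
09:45 start Percussion Run-through → 1
10:30 end Percussion Run-through → 0
14:00 start Soloist Overdub → 1
14:00 start Tech Run-through → 2
14:45 start Woodwind Run-through → 3
15:00 end Soloist Overdub → 2
15:15 end Tech Run-through → 1
16:30 end Woodwind Run-through → 0
18:00 start Chamber Rehearsal → 1
19:00 end Chamber Rehearsal → 0
19:15 start Percussion Soundcheck → 1
20:00 end Percussion Soundcheck → 0
20:00 start Strings Rehearsal → 1
20:30 end Strings Rehearsal → 0
Peak is 3, at 14:45 (Soloist Overdub, Tech Run-through, Woodwind Run-through).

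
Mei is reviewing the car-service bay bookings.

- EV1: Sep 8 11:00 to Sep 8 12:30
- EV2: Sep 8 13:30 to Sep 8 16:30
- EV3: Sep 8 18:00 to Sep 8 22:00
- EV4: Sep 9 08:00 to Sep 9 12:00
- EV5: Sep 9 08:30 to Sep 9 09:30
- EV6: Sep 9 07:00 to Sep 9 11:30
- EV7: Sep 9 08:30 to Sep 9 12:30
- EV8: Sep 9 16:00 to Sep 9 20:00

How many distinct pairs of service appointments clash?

Two intervals overlap when each starts before the other ends.
Sorted by start: EV1, EV2, EV3, EV6, EV4, EV5, EV7, EV8.
EV2 starts after EV1 ends; EV1 is clear from here.
EV3 starts after EV2 ends; EV2 is clear from here.
EV6 starts after EV3 ends; EV3 is clear from here.
EV4 starts before EV6 ends → EV6 and EV4 overlap.
EV5 starts before EV6 ends → EV6 and EV5 overlap.
EV7 starts before EV6 ends → EV6 and EV7 overlap.
EV8 starts after EV6 ends.
EV5 starts before EV4 ends → EV4 and EV5 overlap.
EV7 starts before EV4 ends → EV4 and EV7 overlap.
EV8 starts after EV4 ends.
EV7 starts before EV5 ends → EV5 and EV7 overlap.
EV8 starts after EV5 ends.
EV8 starts after EV7 ends.
Overlapping pairs: EV4 & EV5, EV4 & EV6, EV4 & EV7, EV5 & EV6, EV5 & EV7, EV6 & EV7 — 6 in total.

6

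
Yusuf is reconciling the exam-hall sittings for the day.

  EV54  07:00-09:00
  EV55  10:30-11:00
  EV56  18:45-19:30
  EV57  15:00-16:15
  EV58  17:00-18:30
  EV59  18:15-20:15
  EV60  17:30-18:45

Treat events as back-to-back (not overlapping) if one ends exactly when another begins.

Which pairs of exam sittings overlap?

Sorted by start: EV54, EV55, EV57, EV58, EV60, EV59, EV56.
EV55 starts after EV54 ends — done with EV54.
EV57 starts after EV55 ends — done with EV55.
EV58 starts after EV57 ends — done with EV57.
EV60 starts before EV58 ends → EV58 and EV60 overlap.
EV59 starts before EV58 ends → EV58 and EV59 overlap.
EV56 starts after EV58 ends.
EV59 starts before EV60 ends → EV60 and EV59 overlap.
EV56 starts exactly when EV60 ends (back-to-back, no overlap).
EV56 starts before EV59 ends → EV59 and EV56 overlap.

EV56 & EV59, EV58 & EV59, EV58 & EV60, EV59 & EV60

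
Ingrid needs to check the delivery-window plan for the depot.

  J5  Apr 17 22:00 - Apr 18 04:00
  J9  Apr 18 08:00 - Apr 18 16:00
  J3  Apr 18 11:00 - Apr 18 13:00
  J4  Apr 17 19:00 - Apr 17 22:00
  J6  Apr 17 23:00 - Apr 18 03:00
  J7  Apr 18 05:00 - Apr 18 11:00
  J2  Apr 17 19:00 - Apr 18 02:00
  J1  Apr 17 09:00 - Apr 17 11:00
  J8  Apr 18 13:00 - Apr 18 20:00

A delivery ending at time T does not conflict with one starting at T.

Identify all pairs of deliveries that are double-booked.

Two intervals overlap when each starts before the other ends.
Sorted by start: J1, J2, J4, J5, J6, J7, J9, J3, J8.
J2 starts after J1 ends — done with J1.
J4 starts before J2 ends → J2 and J4 overlap.
J5 starts before J2 ends → J2 and J5 overlap.
J6 starts before J2 ends → J2 and J6 overlap.
J7 starts after J2 ends — done with J2.
J5 starts exactly when J4 ends (back-to-back, no overlap) — done with J4.
J6 starts before J5 ends → J5 and J6 overlap.
J7 starts after J5 ends — done with J5.
J7 starts after J6 ends — done with J6.
J9 starts before J7 ends → J7 and J9 overlap.
J3 starts exactly when J7 ends (back-to-back, no overlap) — done with J7.
J3 starts before J9 ends → J9 and J3 overlap.
J8 starts before J9 ends → J9 and J8 overlap.
J8 starts exactly when J3 ends (back-to-back, no overlap).

J2 & J4, J2 & J5, J2 & J6, J3 & J9, J5 & J6, J7 & J9, J8 & J9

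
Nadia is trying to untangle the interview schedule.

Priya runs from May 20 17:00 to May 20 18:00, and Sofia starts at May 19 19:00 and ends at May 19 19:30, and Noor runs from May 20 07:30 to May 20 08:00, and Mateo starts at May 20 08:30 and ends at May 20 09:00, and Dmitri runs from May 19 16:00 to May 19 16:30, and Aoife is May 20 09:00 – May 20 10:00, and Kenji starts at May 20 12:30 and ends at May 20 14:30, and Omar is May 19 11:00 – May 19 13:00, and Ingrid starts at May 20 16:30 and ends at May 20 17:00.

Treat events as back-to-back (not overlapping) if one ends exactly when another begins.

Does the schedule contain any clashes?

No

Sorted by start: Omar, Dmitri, Sofia, Noor, Mateo, Aoife, Kenji, Ingrid, Priya.
Dmitri starts after Omar ends, so Omar has no further overlaps.
Sofia starts after Dmitri ends, so Dmitri has no further overlaps.
Noor starts after Sofia ends, so Sofia has no further overlaps.
Mateo starts after Noor ends, so Noor has no further overlaps.
Aoife starts exactly when Mateo ends (back-to-back, no overlap), so Mateo has no further overlaps.
Kenji starts after Aoife ends, so Aoife has no further overlaps.
Ingrid starts after Kenji ends, so Kenji has no further overlaps.
Priya starts exactly when Ingrid ends (back-to-back, no overlap).
Every pair is clear; the schedule has no overlaps.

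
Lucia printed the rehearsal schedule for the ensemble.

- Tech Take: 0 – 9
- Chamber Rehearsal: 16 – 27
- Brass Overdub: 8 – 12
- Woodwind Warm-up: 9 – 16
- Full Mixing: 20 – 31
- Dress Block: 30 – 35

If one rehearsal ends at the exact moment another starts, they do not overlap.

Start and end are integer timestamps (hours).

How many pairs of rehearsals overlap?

Two intervals overlap when each starts before the other ends.
Sorted by start: Tech Take, Brass Overdub, Woodwind Warm-up, Chamber Rehearsal, Full Mixing, Dress Block.
Brass Overdub starts before Tech Take ends → Tech Take and Brass Overdub overlap.
Woodwind Warm-up starts exactly when Tech Take ends (back-to-back, no overlap); Tech Take is clear from here.
Woodwind Warm-up starts before Brass Overdub ends → Brass Overdub and Woodwind Warm-up overlap.
Chamber Rehearsal starts after Brass Overdub ends; Brass Overdub is clear from here.
Chamber Rehearsal starts exactly when Woodwind Warm-up ends (back-to-back, no overlap); Woodwind Warm-up is clear from here.
Full Mixing starts before Chamber Rehearsal ends → Chamber Rehearsal and Full Mixing overlap.
Dress Block starts after Chamber Rehearsal ends.
Dress Block starts before Full Mixing ends → Full Mixing and Dress Block overlap.
Overlapping pairs: Brass Overdub & Tech Take, Brass Overdub & Woodwind Warm-up, Chamber Rehearsal & Full Mixing, Dress Block & Full Mixing — 4 in total.

4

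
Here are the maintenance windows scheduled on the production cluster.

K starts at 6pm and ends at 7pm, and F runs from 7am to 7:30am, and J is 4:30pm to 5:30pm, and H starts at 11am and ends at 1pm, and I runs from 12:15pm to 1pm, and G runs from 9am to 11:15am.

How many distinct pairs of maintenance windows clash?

2

Sorted by start: F, G, H, I, J, K.
G starts after F ends, so F has no further overlaps.
H starts before G ends → G and H overlap.
I starts after G ends, so G has no further overlaps.
I starts before H ends → H and I overlap.
J starts after H ends, so H has no further overlaps.
J starts after I ends, so I has no further overlaps.
K starts after J ends.
Overlapping pairs: G & H, H & I — 2 in total.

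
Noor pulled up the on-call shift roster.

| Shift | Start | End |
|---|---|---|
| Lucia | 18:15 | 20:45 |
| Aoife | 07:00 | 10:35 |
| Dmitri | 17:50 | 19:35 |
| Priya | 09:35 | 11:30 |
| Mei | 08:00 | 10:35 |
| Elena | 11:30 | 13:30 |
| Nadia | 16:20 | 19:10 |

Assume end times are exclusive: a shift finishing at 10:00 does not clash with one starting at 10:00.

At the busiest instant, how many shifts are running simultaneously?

3

Sweep the timeline, counting +1 at each start and −1 at each end (ends before starts at a tie):
07:00 start Aoife → 1
08:00 start Mei → 2
09:35 start Priya → 3
10:35 end Aoife → 2
10:35 end Mei → 1
11:30 end Priya → 0
11:30 start Elena → 1
13:30 end Elena → 0
16:20 start Nadia → 1
17:50 start Dmitri → 2
18:15 start Lucia → 3
19:10 end Nadia → 2
19:35 end Dmitri → 1
20:45 end Lucia → 0
Peak is 3, at 09:35 (Aoife, Mei, Priya).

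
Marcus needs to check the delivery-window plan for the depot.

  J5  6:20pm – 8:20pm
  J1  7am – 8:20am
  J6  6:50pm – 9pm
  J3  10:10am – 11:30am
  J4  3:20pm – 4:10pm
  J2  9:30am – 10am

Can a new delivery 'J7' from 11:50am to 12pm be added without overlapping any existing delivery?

J1: ends 8:20am at or before J7 starts 11:50am → clear.
J2: ends 10am at or before J7 starts 11:50am → clear.
J3: ends 11:30am at or before J7 starts 11:50am → clear.
J4: starts 3:20pm at or after J7 ends 12pm → clear.
J5: starts 6:20pm at or after J7 ends 12pm → clear.
J6: starts 6:50pm at or after J7 ends 12pm → clear.

Yes — the slot is free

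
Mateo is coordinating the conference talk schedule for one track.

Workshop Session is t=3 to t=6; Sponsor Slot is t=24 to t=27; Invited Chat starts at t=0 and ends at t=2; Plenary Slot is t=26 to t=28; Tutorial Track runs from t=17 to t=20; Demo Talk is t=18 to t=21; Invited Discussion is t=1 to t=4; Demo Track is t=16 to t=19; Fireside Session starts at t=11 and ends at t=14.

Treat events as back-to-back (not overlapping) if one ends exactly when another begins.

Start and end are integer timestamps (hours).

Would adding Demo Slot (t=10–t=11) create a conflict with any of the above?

No — it doesn't clash with anything

Invited Chat: ends t=2 at or before Demo Slot starts t=10 → clear.
Invited Discussion: ends t=4 at or before Demo Slot starts t=10 → clear.
Workshop Session: ends t=6 at or before Demo Slot starts t=10 → clear.
Fireside Session: starts t=11 at or after Demo Slot ends t=11 → clear.
Demo Track: starts t=16 at or after Demo Slot ends t=11 → clear.
Tutorial Track: starts t=17 at or after Demo Slot ends t=11 → clear.
Demo Talk: starts t=18 at or after Demo Slot ends t=11 → clear.
Sponsor Slot: starts t=24 at or after Demo Slot ends t=11 → clear.
Plenary Slot: starts t=26 at or after Demo Slot ends t=11 → clear.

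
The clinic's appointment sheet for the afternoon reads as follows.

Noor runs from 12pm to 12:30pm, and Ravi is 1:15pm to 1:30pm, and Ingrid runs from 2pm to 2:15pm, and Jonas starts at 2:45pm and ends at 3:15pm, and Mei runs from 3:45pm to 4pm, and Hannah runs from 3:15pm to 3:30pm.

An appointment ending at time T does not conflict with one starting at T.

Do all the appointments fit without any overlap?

Two intervals overlap when each starts before the other ends.
Sorted by start: Noor, Ravi, Ingrid, Jonas, Hannah, Mei.
Ravi starts after Noor ends, so nothing later overlaps Noor either.
Ingrid starts after Ravi ends, so nothing later overlaps Ravi either.
Jonas starts after Ingrid ends, so nothing later overlaps Ingrid either.
Hannah starts exactly when Jonas ends (back-to-back, no overlap), so nothing later overlaps Jonas either.
Mei starts after Hannah ends.
Every pair is clear; the schedule has no overlaps.

Yes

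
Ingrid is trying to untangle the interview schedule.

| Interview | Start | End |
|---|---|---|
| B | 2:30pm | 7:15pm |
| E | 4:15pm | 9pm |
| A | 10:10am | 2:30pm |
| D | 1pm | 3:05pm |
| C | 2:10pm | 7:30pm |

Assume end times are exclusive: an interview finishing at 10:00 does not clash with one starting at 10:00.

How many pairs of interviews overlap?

7

Two intervals overlap when each starts before the other ends.
Sorted by start: A, D, C, B, E.
D starts before A ends → A and D overlap.
C starts before A ends → A and C overlap.
B starts exactly when A ends (back-to-back, no overlap), so A has no further overlaps.
C starts before D ends → D and C overlap.
B starts before D ends → D and B overlap.
E starts after D ends.
B starts before C ends → C and B overlap.
E starts before C ends → C and E overlap.
E starts before B ends → B and E overlap.
Overlapping pairs: A & C, A & D, B & C, B & D, B & E, C & D, C & E — 7 in total.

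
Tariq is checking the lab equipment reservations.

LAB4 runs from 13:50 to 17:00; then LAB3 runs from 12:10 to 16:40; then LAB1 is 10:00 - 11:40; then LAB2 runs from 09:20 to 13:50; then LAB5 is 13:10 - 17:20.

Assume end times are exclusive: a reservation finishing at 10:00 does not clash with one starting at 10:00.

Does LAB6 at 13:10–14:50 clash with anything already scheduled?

Yes — it overlaps LAB2, LAB3, LAB4, LAB5

LAB2: starts 09:20 before LAB6 ends 14:50, and ends 13:50 after LAB6 starts 13:10 → overlap.
LAB1: ends 11:40 at or before LAB6 starts 13:10 → clear.
LAB3: starts 12:10 before LAB6 ends 14:50, and ends 16:40 after LAB6 starts 13:10 → overlap.
LAB5: starts 13:10 before LAB6 ends 14:50, and ends 17:20 after LAB6 starts 13:10 → overlap.
LAB4: starts 13:50 before LAB6 ends 14:50, and ends 17:00 after LAB6 starts 13:10 → overlap.
LAB6 overlaps LAB2, LAB3, LAB4, LAB5.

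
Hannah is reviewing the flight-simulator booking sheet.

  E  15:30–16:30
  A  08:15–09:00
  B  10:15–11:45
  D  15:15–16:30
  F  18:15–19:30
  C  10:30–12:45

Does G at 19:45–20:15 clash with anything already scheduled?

No — it doesn't clash with anything

A: ends 09:00 at or before G starts 19:45 → clear.
B: ends 11:45 at or before G starts 19:45 → clear.
C: ends 12:45 at or before G starts 19:45 → clear.
D: ends 16:30 at or before G starts 19:45 → clear.
E: ends 16:30 at or before G starts 19:45 → clear.
F: ends 19:30 at or before G starts 19:45 → clear.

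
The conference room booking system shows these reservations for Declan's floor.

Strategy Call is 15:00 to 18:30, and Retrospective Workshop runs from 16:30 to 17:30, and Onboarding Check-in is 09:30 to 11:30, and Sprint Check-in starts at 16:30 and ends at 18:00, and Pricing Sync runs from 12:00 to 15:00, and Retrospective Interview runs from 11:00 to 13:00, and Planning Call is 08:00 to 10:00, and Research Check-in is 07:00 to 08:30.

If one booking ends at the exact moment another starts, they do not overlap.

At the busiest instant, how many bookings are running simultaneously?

3

Walk through starts and ends in time order (an end at T is processed before a start at T):
07:00 start Research Check-in → 1
08:00 start Planning Call → 2
08:30 end Research Check-in → 1
09:30 start Onboarding Check-in → 2
10:00 end Planning Call → 1
11:00 start Retrospective Interview → 2
11:30 end Onboarding Check-in → 1
12:00 start Pricing Sync → 2
13:00 end Retrospective Interview → 1
15:00 end Pricing Sync → 0
15:00 start Strategy Call → 1
16:30 start Retrospective Workshop → 2
16:30 start Sprint Check-in → 3
17:30 end Retrospective Workshop → 2
18:00 end Sprint Check-in → 1
18:30 end Strategy Call → 0
Peak is 3, at 16:30 (Retrospective Workshop, Sprint Check-in, Strategy Call).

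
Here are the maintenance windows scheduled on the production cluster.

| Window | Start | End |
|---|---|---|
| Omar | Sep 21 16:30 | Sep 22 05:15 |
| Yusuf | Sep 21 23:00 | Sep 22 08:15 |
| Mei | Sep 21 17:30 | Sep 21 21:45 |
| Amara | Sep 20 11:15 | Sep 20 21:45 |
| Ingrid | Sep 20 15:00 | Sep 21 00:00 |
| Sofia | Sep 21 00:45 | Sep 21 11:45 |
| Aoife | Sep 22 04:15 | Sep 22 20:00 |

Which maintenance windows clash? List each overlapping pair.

Amara & Ingrid, Aoife & Omar, Aoife & Yusuf, Mei & Omar, Omar & Yusuf

Sorted by start: Amara, Ingrid, Sofia, Omar, Mei, Yusuf, Aoife.
Ingrid starts before Amara ends → Amara and Ingrid overlap.
Sofia starts after Amara ends, so Amara has no further overlaps.
Sofia starts after Ingrid ends, so Ingrid has no further overlaps.
Omar starts after Sofia ends, so Sofia has no further overlaps.
Mei starts before Omar ends → Omar and Mei overlap.
Yusuf starts before Omar ends → Omar and Yusuf overlap.
Aoife starts before Omar ends → Omar and Aoife overlap.
Yusuf starts after Mei ends, so Mei has no further overlaps.
Aoife starts before Yusuf ends → Yusuf and Aoife overlap.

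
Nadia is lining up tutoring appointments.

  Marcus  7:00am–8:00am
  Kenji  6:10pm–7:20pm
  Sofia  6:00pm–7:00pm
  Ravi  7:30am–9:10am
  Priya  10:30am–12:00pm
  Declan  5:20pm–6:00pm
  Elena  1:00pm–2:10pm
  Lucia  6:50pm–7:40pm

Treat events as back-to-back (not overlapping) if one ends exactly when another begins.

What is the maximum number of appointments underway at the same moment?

Sweep the timeline, counting +1 at each start and −1 at each end (ends before starts at a tie):
7:00am start Marcus → 1
7:30am start Ravi → 2
8:00am end Marcus → 1
9:10am end Ravi → 0
10:30am start Priya → 1
12:00pm end Priya → 0
1:00pm start Elena → 1
2:10pm end Elena → 0
5:20pm start Declan → 1
6:00pm end Declan → 0
6:00pm start Sofia → 1
6:10pm start Kenji → 2
6:50pm start Lucia → 3
7:00pm end Sofia → 2
7:20pm end Kenji → 1
7:40pm end Lucia → 0
Peak is 3, at 6:50pm (Kenji, Lucia, Sofia).

3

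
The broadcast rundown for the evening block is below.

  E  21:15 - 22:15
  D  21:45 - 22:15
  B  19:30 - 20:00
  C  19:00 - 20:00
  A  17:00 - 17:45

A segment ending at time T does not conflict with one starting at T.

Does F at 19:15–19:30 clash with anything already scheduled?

A: ends 17:45 at or before F starts 19:15 → clear.
C: starts 19:00 before F ends 19:30, and ends 20:00 after F starts 19:15 → overlap.
B: starts 19:30 at or after F ends 19:30 → clear.
E: starts 21:15 at or after F ends 19:30 → clear.
D: starts 21:45 at or after F ends 19:30 → clear.
F overlaps C.

Yes — it overlaps C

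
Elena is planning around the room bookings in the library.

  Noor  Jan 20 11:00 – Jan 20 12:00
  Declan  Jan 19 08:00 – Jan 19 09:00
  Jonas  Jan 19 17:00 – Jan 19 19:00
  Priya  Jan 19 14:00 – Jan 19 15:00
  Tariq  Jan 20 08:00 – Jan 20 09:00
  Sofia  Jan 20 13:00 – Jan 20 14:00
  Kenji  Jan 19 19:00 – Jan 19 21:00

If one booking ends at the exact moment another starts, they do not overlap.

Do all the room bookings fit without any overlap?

Sorted by start: Declan, Priya, Jonas, Kenji, Tariq, Noor, Sofia.
Priya starts after Declan ends; Declan is clear from here.
Jonas starts after Priya ends; Priya is clear from here.
Kenji starts exactly when Jonas ends (back-to-back, no overlap); Jonas is clear from here.
Tariq starts after Kenji ends; Kenji is clear from here.
Noor starts after Tariq ends; Tariq is clear from here.
Sofia starts after Noor ends.
Every pair is clear; the schedule has no overlaps.

Yes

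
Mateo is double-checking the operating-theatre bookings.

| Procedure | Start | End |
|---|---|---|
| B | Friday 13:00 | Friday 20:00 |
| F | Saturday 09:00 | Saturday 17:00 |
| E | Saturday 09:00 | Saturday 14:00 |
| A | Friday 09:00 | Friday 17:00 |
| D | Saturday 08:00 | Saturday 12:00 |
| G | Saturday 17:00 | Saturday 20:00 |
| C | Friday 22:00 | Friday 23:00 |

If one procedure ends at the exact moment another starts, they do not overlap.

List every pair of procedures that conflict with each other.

A & B, D & E, D & F, E & F

Sorted by start: A, B, C, D, E, F, G.
B starts before A ends → A and B overlap.
C starts after A ends, so nothing later overlaps A either.
C starts after B ends, so nothing later overlaps B either.
D starts after C ends, so nothing later overlaps C either.
E starts before D ends → D and E overlap.
F starts before D ends → D and F overlap.
G starts after D ends.
F starts before E ends → E and F overlap.
G starts after E ends.
G starts exactly when F ends (back-to-back, no overlap).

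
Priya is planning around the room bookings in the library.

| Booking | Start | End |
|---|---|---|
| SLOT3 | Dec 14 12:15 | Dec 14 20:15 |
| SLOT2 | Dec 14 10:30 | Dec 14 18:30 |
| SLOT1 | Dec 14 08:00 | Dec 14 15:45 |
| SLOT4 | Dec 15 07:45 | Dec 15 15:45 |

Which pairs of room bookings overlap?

Check each pair: they overlap iff neither finishes before the other starts.
Sorted by start: SLOT1, SLOT2, SLOT3, SLOT4.
SLOT2 starts before SLOT1 ends → SLOT1 and SLOT2 overlap.
SLOT3 starts before SLOT1 ends → SLOT1 and SLOT3 overlap.
SLOT4 starts after SLOT1 ends.
SLOT3 starts before SLOT2 ends → SLOT2 and SLOT3 overlap.
SLOT4 starts after SLOT2 ends.
SLOT4 starts after SLOT3 ends.

SLOT1 & SLOT2, SLOT1 & SLOT3, SLOT2 & SLOT3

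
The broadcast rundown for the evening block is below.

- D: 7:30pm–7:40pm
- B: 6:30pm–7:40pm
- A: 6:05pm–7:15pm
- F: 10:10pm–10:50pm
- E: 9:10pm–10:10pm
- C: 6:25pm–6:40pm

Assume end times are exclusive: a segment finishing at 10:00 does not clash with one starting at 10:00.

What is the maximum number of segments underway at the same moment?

3

Walk through starts and ends in time order (an end at T is processed before a start at T):
6:05pm start A → 1
6:25pm start C → 2
6:30pm start B → 3
6:40pm end C → 2
7:15pm end A → 1
7:30pm start D → 2
7:40pm end B → 1
7:40pm end D → 0
9:10pm start E → 1
10:10pm end E → 0
10:10pm start F → 1
10:50pm end F → 0
Peak is 3, at 6:30pm (A, B, C).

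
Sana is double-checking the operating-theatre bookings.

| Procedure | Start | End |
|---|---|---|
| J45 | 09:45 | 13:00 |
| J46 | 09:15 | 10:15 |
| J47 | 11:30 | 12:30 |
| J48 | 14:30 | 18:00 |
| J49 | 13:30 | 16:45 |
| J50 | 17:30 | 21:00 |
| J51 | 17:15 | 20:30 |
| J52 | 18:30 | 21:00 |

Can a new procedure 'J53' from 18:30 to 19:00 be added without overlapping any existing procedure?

J46: ends 10:15 at or before J53 starts 18:30 → clear.
J45: ends 13:00 at or before J53 starts 18:30 → clear.
J47: ends 12:30 at or before J53 starts 18:30 → clear.
J49: ends 16:45 at or before J53 starts 18:30 → clear.
J48: ends 18:00 at or before J53 starts 18:30 → clear.
J51: starts 17:15 before J53 ends 19:00, and ends 20:30 after J53 starts 18:30 → overlap.
J50: starts 17:30 before J53 ends 19:00, and ends 21:00 after J53 starts 18:30 → overlap.
J52: starts 18:30 before J53 ends 19:00, and ends 21:00 after J53 starts 18:30 → overlap.
J53 overlaps J50, J51, J52.

No — it overlaps J50, J51, J52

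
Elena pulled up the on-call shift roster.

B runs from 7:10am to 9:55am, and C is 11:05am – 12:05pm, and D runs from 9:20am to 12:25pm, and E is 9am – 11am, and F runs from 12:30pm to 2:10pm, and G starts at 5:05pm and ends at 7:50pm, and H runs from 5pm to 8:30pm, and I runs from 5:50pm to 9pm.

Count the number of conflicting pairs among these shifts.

7

Sorted by start: B, E, D, C, F, H, G, I.
E starts before B ends → B and E overlap.
D starts before B ends → B and D overlap.
C starts after B ends, so nothing later overlaps B either.
D starts before E ends → E and D overlap.
C starts after E ends, so nothing later overlaps E either.
C starts before D ends → D and C overlap.
F starts after D ends, so nothing later overlaps D either.
F starts after C ends, so nothing later overlaps C either.
H starts after F ends, so nothing later overlaps F either.
G starts before H ends → H and G overlap.
I starts before H ends → H and I overlap.
I starts before G ends → G and I overlap.
Overlapping pairs: B & D, B & E, C & D, D & E, G & H, G & I, H & I — 7 in total.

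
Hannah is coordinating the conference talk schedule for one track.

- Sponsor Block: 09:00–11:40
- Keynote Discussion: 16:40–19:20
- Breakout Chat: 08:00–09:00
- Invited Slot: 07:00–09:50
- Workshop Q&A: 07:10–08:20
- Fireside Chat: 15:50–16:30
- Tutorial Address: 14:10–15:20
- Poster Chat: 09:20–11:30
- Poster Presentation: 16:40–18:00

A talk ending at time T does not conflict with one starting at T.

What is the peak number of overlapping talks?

3

Sort all start/end points and keep a running count:
07:00 start Invited Slot → 1
07:10 start Workshop Q&A → 2
08:00 start Breakout Chat → 3
08:20 end Workshop Q&A → 2
09:00 end Breakout Chat → 1
09:00 start Sponsor Block → 2
09:20 start Poster Chat → 3
09:50 end Invited Slot → 2
11:30 end Poster Chat → 1
11:40 end Sponsor Block → 0
14:10 start Tutorial Address → 1
15:20 end Tutorial Address → 0
15:50 start Fireside Chat → 1
16:30 end Fireside Chat → 0
16:40 start Keynote Discussion → 1
16:40 start Poster Presentation → 2
18:00 end Poster Presentation → 1
19:20 end Keynote Discussion → 0
Peak is 3, at 08:00 (Breakout Chat, Invited Slot, Workshop Q&A).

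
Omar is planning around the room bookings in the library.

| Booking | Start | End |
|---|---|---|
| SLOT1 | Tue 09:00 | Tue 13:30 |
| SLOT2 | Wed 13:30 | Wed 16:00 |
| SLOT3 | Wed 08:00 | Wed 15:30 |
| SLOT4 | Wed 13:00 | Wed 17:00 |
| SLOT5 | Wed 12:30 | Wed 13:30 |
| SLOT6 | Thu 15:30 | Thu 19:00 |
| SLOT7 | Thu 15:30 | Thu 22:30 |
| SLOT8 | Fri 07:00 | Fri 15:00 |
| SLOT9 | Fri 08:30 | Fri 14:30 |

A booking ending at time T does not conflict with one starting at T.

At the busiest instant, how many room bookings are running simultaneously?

3

Walk through starts and ends in time order (an end at T is processed before a start at T):
Tue 09:00 start SLOT1 → 1
Tue 13:30 end SLOT1 → 0
Wed 08:00 start SLOT3 → 1
Wed 12:30 start SLOT5 → 2
Wed 13:00 start SLOT4 → 3
Wed 13:30 end SLOT5 → 2
Wed 13:30 start SLOT2 → 3
Wed 15:30 end SLOT3 → 2
Wed 16:00 end SLOT2 → 1
Wed 17:00 end SLOT4 → 0
Thu 15:30 start SLOT6 → 1
Thu 15:30 start SLOT7 → 2
Thu 19:00 end SLOT6 → 1
Thu 22:30 end SLOT7 → 0
Fri 07:00 start SLOT8 → 1
Fri 08:30 start SLOT9 → 2
Fri 14:30 end SLOT9 → 1
Fri 15:00 end SLOT8 → 0
Peak is 3, at Wed 13:00 (SLOT3, SLOT4, SLOT5).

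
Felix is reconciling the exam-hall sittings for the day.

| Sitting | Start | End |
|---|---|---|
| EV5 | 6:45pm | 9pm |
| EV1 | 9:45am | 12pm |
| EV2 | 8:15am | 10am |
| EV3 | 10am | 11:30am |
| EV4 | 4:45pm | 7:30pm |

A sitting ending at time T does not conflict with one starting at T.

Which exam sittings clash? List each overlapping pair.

EV1 & EV2, EV1 & EV3, EV4 & EV5

Sorted by start: EV2, EV1, EV3, EV4, EV5.
EV1 starts before EV2 ends → EV2 and EV1 overlap.
EV3 starts exactly when EV2 ends (back-to-back, no overlap), so EV2 has no further overlaps.
EV3 starts before EV1 ends → EV1 and EV3 overlap.
EV4 starts after EV1 ends, so EV1 has no further overlaps.
EV4 starts after EV3 ends, so EV3 has no further overlaps.
EV5 starts before EV4 ends → EV4 and EV5 overlap.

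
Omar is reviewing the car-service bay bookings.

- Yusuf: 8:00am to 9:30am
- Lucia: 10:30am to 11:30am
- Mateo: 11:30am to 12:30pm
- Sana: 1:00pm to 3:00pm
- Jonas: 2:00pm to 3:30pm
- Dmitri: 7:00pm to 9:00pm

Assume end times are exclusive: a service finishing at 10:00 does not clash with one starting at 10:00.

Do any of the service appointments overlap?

Yes

Sorted by start: Yusuf, Lucia, Mateo, Sana, Jonas, Dmitri.
Lucia starts after Yusuf ends; Yusuf is clear from here.
Mateo starts exactly when Lucia ends (back-to-back, no overlap); Lucia is clear from here.
Sana starts after Mateo ends; Mateo is clear from here.
Jonas starts before Sana ends → Sana and Jonas overlap.
That's a conflict, so the schedule is not conflict-free.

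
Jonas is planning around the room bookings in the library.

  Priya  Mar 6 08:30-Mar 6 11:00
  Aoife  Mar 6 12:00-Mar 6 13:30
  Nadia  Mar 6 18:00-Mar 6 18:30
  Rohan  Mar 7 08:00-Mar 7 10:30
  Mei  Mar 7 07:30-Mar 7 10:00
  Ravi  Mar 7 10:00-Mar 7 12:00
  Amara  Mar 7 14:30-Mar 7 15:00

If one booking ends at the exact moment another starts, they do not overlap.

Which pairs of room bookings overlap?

Sorted by start: Priya, Aoife, Nadia, Mei, Rohan, Ravi, Amara.
Aoife starts after Priya ends — done with Priya.
Nadia starts after Aoife ends — done with Aoife.
Mei starts after Nadia ends — done with Nadia.
Rohan starts before Mei ends → Mei and Rohan overlap.
Ravi starts exactly when Mei ends (back-to-back, no overlap) — done with Mei.
Ravi starts before Rohan ends → Rohan and Ravi overlap.
Amara starts after Rohan ends.
Amara starts after Ravi ends.

Mei & Rohan, Ravi & Rohan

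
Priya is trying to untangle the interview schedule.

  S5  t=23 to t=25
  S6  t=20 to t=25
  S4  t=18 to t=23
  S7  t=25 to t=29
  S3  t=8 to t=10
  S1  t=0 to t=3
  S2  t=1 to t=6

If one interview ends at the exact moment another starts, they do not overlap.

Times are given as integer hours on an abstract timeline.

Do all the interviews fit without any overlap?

No

Sorted by start: S1, S2, S3, S4, S6, S5, S7.
S2 starts before S1 ends → S1 and S2 overlap.
That's a conflict, so the schedule is not conflict-free.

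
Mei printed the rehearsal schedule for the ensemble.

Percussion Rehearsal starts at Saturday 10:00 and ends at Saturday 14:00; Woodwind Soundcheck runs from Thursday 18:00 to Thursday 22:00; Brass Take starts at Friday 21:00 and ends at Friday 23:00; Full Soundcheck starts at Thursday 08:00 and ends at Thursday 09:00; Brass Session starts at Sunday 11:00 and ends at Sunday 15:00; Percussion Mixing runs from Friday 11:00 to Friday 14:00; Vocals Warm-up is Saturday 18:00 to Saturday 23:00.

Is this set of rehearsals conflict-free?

Yes

Sorted by start: Full Soundcheck, Woodwind Soundcheck, Percussion Mixing, Brass Take, Percussion Rehearsal, Vocals Warm-up, Brass Session.
Woodwind Soundcheck starts after Full Soundcheck ends, so Full Soundcheck has no further overlaps.
Percussion Mixing starts after Woodwind Soundcheck ends, so Woodwind Soundcheck has no further overlaps.
Brass Take starts after Percussion Mixing ends, so Percussion Mixing has no further overlaps.
Percussion Rehearsal starts after Brass Take ends, so Brass Take has no further overlaps.
Vocals Warm-up starts after Percussion Rehearsal ends, so Percussion Rehearsal has no further overlaps.
Brass Session starts after Vocals Warm-up ends.
Every pair is clear; the schedule has no overlaps.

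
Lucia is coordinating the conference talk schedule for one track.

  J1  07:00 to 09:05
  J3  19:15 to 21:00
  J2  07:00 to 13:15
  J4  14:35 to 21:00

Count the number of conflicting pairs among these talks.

2

Sorted by start: J1, J2, J4, J3.
J2 starts before J1 ends → J1 and J2 overlap.
J4 starts after J1 ends; J1 is clear from here.
J4 starts after J2 ends; J2 is clear from here.
J3 starts before J4 ends → J4 and J3 overlap.
Overlapping pairs: J1 & J2, J3 & J4 — 2 in total.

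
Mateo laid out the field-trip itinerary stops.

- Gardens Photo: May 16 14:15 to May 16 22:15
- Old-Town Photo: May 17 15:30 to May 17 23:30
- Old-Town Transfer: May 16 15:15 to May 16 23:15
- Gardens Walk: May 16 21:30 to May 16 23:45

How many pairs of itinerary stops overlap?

Sorted by start: Gardens Photo, Old-Town Transfer, Gardens Walk, Old-Town Photo.
Old-Town Transfer starts before Gardens Photo ends → Gardens Photo and Old-Town Transfer overlap.
Gardens Walk starts before Gardens Photo ends → Gardens Photo and Gardens Walk overlap.
Old-Town Photo starts after Gardens Photo ends.
Gardens Walk starts before Old-Town Transfer ends → Old-Town Transfer and Gardens Walk overlap.
Old-Town Photo starts after Old-Town Transfer ends.
Old-Town Photo starts after Gardens Walk ends.
Overlapping pairs: Gardens Photo & Gardens Walk, Gardens Photo & Old-Town Transfer, Gardens Walk & Old-Town Transfer — 3 in total.

3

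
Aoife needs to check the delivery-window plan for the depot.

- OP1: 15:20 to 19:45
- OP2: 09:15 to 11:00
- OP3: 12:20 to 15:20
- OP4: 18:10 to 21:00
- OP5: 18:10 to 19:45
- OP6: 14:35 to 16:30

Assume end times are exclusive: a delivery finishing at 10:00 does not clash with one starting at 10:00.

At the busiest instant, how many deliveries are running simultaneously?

Sweep the timeline, counting +1 at each start and −1 at each end (ends before starts at a tie):
09:15 start OP2 → 1
11:00 end OP2 → 0
12:20 start OP3 → 1
14:35 start OP6 → 2
15:20 end OP3 → 1
15:20 start OP1 → 2
16:30 end OP6 → 1
18:10 start OP4 → 2
18:10 start OP5 → 3
19:45 end OP1 → 2
19:45 end OP5 → 1
21:00 end OP4 → 0
Peak is 3, at 18:10 (OP1, OP4, OP5).

3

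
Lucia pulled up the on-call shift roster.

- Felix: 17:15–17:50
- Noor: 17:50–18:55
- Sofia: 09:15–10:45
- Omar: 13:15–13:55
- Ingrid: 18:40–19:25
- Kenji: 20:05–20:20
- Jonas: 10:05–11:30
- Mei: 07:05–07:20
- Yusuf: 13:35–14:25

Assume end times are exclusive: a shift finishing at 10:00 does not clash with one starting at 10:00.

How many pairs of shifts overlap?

Check each pair: they overlap iff neither finishes before the other starts.
Sorted by start: Mei, Sofia, Jonas, Omar, Yusuf, Felix, Noor, Ingrid, Kenji.
Sofia starts after Mei ends, so Mei has no further overlaps.
Jonas starts before Sofia ends → Sofia and Jonas overlap.
Omar starts after Sofia ends, so Sofia has no further overlaps.
Omar starts after Jonas ends, so Jonas has no further overlaps.
Yusuf starts before Omar ends → Omar and Yusuf overlap.
Felix starts after Omar ends, so Omar has no further overlaps.
Felix starts after Yusuf ends, so Yusuf has no further overlaps.
Noor starts exactly when Felix ends (back-to-back, no overlap), so Felix has no further overlaps.
Ingrid starts before Noor ends → Noor and Ingrid overlap.
Kenji starts after Noor ends.
Kenji starts after Ingrid ends.
Overlapping pairs: Ingrid & Noor, Jonas & Sofia, Omar & Yusuf — 3 in total.

3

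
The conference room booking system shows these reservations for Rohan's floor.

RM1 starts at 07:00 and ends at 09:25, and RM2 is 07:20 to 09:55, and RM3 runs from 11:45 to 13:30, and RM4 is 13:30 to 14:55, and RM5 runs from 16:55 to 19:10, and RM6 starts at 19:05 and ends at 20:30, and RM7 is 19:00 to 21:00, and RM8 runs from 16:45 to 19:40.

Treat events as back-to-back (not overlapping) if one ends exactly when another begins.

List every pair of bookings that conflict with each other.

RM1 & RM2, RM5 & RM6, RM5 & RM7, RM5 & RM8, RM6 & RM7, RM6 & RM8, RM7 & RM8

Two intervals overlap when each starts before the other ends.
Sorted by start: RM1, RM2, RM3, RM4, RM8, RM5, RM7, RM6.
RM2 starts before RM1 ends → RM1 and RM2 overlap.
RM3 starts after RM1 ends, so nothing later overlaps RM1 either.
RM3 starts after RM2 ends, so nothing later overlaps RM2 either.
RM4 starts exactly when RM3 ends (back-to-back, no overlap), so nothing later overlaps RM3 either.
RM8 starts after RM4 ends, so nothing later overlaps RM4 either.
RM5 starts before RM8 ends → RM8 and RM5 overlap.
RM7 starts before RM8 ends → RM8 and RM7 overlap.
RM6 starts before RM8 ends → RM8 and RM6 overlap.
RM7 starts before RM5 ends → RM5 and RM7 overlap.
RM6 starts before RM5 ends → RM5 and RM6 overlap.
RM6 starts before RM7 ends → RM7 and RM6 overlap.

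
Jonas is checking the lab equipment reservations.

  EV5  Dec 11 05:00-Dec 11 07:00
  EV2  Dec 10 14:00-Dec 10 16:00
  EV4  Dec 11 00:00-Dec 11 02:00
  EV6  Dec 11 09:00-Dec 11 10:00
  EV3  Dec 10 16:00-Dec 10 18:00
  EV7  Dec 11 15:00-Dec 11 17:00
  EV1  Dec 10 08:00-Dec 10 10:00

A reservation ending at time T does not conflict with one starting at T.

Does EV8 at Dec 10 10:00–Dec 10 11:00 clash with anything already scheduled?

EV1: ends Dec 10 10:00 at or before EV8 starts Dec 10 10:00 → clear.
EV2: starts Dec 10 14:00 at or after EV8 ends Dec 10 11:00 → clear.
EV3: starts Dec 10 16:00 at or after EV8 ends Dec 10 11:00 → clear.
EV4: starts Dec 11 00:00 at or after EV8 ends Dec 10 11:00 → clear.
EV5: starts Dec 11 05:00 at or after EV8 ends Dec 10 11:00 → clear.
EV6: starts Dec 11 09:00 at or after EV8 ends Dec 10 11:00 → clear.
EV7: starts Dec 11 15:00 at or after EV8 ends Dec 10 11:00 → clear.

No — it doesn't clash with anything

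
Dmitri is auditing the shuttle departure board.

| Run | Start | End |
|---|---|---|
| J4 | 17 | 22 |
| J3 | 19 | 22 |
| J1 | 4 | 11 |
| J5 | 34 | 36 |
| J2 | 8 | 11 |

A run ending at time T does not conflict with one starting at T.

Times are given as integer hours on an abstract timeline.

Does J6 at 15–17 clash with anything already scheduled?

J1: ends 11 at or before J6 starts 15 → clear.
J2: ends 11 at or before J6 starts 15 → clear.
J4: starts 17 at or after J6 ends 17 → clear.
J3: starts 19 at or after J6 ends 17 → clear.
J5: starts 34 at or after J6 ends 17 → clear.

No — it doesn't clash with anything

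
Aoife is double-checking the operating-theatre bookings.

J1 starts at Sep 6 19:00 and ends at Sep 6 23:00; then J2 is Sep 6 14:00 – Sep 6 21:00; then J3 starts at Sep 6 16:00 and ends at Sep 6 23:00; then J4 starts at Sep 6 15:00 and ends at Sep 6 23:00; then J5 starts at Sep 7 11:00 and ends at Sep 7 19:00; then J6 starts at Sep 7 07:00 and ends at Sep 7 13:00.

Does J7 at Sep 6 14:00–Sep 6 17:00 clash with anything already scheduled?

Yes — it overlaps J2, J3, J4

J2: starts Sep 6 14:00 before J7 ends Sep 6 17:00, and ends Sep 6 21:00 after J7 starts Sep 6 14:00 → overlap.
J4: starts Sep 6 15:00 before J7 ends Sep 6 17:00, and ends Sep 6 23:00 after J7 starts Sep 6 14:00 → overlap.
J3: starts Sep 6 16:00 before J7 ends Sep 6 17:00, and ends Sep 6 23:00 after J7 starts Sep 6 14:00 → overlap.
J1: starts Sep 6 19:00 at or after J7 ends Sep 6 17:00 → clear.
J6: starts Sep 7 07:00 at or after J7 ends Sep 6 17:00 → clear.
J5: starts Sep 7 11:00 at or after J7 ends Sep 6 17:00 → clear.
J7 overlaps J2, J3, J4.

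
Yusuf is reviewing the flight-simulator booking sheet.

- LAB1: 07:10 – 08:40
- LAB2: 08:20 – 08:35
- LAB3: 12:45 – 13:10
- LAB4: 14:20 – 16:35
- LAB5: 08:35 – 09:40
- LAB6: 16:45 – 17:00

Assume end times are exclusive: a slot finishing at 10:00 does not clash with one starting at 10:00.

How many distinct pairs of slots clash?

2

Two intervals overlap when each starts before the other ends.
Sorted by start: LAB1, LAB2, LAB5, LAB3, LAB4, LAB6.
LAB2 starts before LAB1 ends → LAB1 and LAB2 overlap.
LAB5 starts before LAB1 ends → LAB1 and LAB5 overlap.
LAB3 starts after LAB1 ends — done with LAB1.
LAB5 starts exactly when LAB2 ends (back-to-back, no overlap) — done with LAB2.
LAB3 starts after LAB5 ends — done with LAB5.
LAB4 starts after LAB3 ends — done with LAB3.
LAB6 starts after LAB4 ends.
Overlapping pairs: LAB1 & LAB2, LAB1 & LAB5 — 2 in total.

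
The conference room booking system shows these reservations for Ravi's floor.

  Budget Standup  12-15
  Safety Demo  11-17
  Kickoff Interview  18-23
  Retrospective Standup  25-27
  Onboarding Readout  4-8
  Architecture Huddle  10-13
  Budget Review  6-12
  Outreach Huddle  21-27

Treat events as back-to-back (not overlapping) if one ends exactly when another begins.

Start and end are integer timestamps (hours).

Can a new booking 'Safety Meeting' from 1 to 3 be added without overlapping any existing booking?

Yes — the slot is free

Onboarding Readout: starts 4 at or after Safety Meeting ends 3 → clear.
Budget Review: starts 6 at or after Safety Meeting ends 3 → clear.
Architecture Huddle: starts 10 at or after Safety Meeting ends 3 → clear.
Safety Demo: starts 11 at or after Safety Meeting ends 3 → clear.
Budget Standup: starts 12 at or after Safety Meeting ends 3 → clear.
Kickoff Interview: starts 18 at or after Safety Meeting ends 3 → clear.
Outreach Huddle: starts 21 at or after Safety Meeting ends 3 → clear.
Retrospective Standup: starts 25 at or after Safety Meeting ends 3 → clear.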